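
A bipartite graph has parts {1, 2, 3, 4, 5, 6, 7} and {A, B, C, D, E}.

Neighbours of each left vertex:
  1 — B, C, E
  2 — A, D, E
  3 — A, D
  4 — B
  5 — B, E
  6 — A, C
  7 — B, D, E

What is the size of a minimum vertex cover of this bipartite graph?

The 5 edges 1–C, 2–D, 3–A, 4–B, 5–E form a matching, so any vertex cover needs at least 5 vertices (one per matched edge).
Conversely {A, B, C, D, E} meets every edge and has exactly 5 vertices, so 5 is optimal.

5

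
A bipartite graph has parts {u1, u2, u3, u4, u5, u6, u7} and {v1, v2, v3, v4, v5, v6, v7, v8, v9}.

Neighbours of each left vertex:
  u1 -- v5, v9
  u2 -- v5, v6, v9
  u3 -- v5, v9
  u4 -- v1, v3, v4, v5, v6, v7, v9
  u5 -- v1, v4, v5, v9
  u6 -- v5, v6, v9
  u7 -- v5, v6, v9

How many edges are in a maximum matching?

One maximum matching: u1–v5, u2–v6, u3–v9, u4–v3, u5–v1.
The set {u1, u2, u3, u6, u7} has only 3 neighbours ({v5, v6, v9}), so by Hall's theorem at most 5 of the 7 left vertices can be matched.

5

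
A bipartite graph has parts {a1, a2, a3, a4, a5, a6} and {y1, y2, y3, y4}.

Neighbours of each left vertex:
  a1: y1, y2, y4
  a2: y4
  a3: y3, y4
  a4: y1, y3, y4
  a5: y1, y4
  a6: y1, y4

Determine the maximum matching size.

4

One maximum matching: a1-y2, a2-y4, a3-y3, a4-y1.
The set {a2, a3, a4, a5, a6} has only 3 neighbours ({y1, y3, y4}), so by Hall's theorem at most 4 of the 6 left vertices can be matched.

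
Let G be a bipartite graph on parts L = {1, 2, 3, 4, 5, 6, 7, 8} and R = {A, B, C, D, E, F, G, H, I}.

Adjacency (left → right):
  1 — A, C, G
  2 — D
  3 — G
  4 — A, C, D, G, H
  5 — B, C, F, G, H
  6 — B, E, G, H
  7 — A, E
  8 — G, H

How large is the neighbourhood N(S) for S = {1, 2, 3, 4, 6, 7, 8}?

7

The union of neighbours of {1, 2, 3, 4, 6, 7, 8} is {A, B, C, D, E, G, H}, which has 7 elements.
Since |N(S)| = 7 ≥ |S| = 7, Hall's condition holds for this subset.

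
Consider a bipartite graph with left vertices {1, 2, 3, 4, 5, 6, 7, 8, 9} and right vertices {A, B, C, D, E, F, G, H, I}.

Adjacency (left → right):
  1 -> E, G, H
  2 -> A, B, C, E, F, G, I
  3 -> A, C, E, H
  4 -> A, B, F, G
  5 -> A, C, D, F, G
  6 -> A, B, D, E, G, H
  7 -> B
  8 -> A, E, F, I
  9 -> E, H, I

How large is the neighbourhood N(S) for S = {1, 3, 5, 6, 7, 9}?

The union of neighbours of {1, 3, 5, 6, 7, 9} is {A, B, C, D, E, F, G, H, I}, which has 9 elements.
Since |N(S)| = 9 ≥ |S| = 6, Hall's condition holds for this subset.

9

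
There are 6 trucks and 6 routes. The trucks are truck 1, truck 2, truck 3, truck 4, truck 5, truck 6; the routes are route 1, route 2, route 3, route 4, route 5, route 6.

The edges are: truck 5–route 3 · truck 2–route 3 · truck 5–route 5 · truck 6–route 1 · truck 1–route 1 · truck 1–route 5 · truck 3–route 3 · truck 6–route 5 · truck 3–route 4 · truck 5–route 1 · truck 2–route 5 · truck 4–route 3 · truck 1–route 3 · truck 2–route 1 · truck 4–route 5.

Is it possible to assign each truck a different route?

No

The set {truck 1, truck 2, truck 4, truck 5, truck 6} has only 3 neighbours ({route 1, route 3, route 5}), so by Hall's theorem at most 4 of the 6 trucks can be matched.
Hence no matching covers every truck.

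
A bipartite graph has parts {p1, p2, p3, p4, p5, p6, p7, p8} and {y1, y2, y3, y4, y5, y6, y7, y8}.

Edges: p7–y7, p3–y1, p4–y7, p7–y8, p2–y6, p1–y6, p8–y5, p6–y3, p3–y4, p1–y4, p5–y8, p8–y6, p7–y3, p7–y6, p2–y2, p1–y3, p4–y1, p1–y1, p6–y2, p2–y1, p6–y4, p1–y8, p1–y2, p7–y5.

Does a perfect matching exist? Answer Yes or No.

For example, pair p1-y4, p2-y2, p3-y1, p4-y7, p5-y8, p6-y3, p7-y5, p8-y6.
All 8 left vertices are covered.

Yes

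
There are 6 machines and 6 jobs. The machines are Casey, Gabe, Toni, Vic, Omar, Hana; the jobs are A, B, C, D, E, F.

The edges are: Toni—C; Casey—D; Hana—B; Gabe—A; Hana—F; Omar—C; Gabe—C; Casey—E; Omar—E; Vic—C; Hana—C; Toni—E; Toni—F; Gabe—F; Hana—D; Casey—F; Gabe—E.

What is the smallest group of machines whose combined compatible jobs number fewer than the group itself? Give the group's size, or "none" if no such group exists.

A matching saturating every machine exists, for instance Casey→D, Gabe→A, Toni→F, Vic→C, Omar→E, Hana→B.
By Hall's marriage theorem, this means |N(S)| ≥ |S| for every subset S, so no violating subset exists.

none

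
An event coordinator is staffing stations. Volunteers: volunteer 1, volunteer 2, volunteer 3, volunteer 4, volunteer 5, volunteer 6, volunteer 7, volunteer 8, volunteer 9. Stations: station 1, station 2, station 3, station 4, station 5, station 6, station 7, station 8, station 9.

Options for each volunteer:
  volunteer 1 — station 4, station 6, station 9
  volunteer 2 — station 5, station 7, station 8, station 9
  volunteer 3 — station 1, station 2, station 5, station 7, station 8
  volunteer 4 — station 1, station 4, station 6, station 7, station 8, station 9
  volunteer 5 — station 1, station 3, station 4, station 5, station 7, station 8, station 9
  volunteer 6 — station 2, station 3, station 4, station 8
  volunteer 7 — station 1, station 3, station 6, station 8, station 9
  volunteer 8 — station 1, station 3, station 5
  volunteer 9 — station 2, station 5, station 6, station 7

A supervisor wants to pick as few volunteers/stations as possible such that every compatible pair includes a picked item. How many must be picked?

9

{volunteer 1, volunteer 2, volunteer 3, volunteer 4, volunteer 5, volunteer 6, volunteer 7, volunteer 8, volunteer 9} is a vertex cover of size 9: every edge has an endpoint in this set.
No smaller cover exists because volunteer 1–station 9, volunteer 2–station 5, volunteer 3–station 7, volunteer 4–station 1, volunteer 5–station 8, volunteer 6–station 4, volunteer 7–station 6, volunteer 8–station 3, volunteer 9–station 2 is a matching of size 9, and a cover must include an endpoint of each of these disjoint edges (König's theorem).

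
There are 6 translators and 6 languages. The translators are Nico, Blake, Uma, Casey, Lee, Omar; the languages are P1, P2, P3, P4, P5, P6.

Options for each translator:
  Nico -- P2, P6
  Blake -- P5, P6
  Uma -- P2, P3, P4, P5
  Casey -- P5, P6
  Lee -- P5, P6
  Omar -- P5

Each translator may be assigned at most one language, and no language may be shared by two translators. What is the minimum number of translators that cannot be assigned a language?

For example, pair Nico→P2, Blake→P6, Uma→P4, Casey→P5.
The set {Blake, Casey, Lee, Omar} has only 2 neighbours ({P5, P6}), so by Hall's theorem at most 4 of the 6 translators can be matched.
That matches 4 of the 6, leaving 2 unmatched; no matching can do better.

2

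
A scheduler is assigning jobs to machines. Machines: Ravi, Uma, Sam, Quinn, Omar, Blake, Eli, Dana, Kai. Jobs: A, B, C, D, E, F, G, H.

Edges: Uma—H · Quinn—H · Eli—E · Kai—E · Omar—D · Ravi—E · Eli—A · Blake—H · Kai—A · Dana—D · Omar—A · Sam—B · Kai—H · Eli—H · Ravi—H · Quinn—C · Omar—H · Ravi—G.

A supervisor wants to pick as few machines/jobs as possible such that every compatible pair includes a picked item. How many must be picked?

7

A maximum matching has 7 edges (e.g. Ravi–G, Uma–H, Sam–B, Quinn–C, Omar–A, Eli–E, Dana–D).
By König's theorem the minimum vertex cover has the same size. One such cover is {Ravi, Sam, Quinn, A, D, E, H}.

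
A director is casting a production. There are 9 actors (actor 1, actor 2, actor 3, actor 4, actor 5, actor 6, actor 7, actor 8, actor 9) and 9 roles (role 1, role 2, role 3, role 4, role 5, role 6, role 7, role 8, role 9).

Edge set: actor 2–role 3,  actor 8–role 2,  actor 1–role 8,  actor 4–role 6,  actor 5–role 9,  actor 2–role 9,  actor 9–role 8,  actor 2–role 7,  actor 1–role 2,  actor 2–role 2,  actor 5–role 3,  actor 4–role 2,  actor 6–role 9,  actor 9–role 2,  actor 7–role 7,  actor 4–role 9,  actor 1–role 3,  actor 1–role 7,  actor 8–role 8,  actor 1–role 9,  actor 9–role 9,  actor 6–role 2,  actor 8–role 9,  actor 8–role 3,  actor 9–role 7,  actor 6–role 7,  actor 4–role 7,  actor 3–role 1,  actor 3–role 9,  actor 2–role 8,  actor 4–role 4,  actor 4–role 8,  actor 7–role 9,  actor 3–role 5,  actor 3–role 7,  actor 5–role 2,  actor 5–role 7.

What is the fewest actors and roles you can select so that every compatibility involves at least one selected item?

7

A maximum matching has 7 edges (e.g. actor 1–role 8, actor 2–role 9, actor 3–role 5, actor 4–role 6, actor 5–role 3, actor 6–role 2, actor 7–role 7).
By König's theorem the minimum vertex cover has the same size. One such cover is {actor 3, actor 4, role 2, role 3, role 7, role 8, role 9}.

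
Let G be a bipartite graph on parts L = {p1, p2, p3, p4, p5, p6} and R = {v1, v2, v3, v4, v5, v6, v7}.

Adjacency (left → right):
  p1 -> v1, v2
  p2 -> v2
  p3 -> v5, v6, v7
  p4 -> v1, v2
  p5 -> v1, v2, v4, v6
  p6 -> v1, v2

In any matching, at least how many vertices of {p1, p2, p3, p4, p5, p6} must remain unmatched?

One maximum matching: p1→v1, p2→v2, p3→v7, p5→v6.
The set {p1, p2, p4, p6} has only 2 neighbours ({v1, v2}), so by Hall's theorem at most 4 of the 6 left vertices can be matched.
That matches 4 of the 6, leaving 2 unmatched; no matching can do better.

2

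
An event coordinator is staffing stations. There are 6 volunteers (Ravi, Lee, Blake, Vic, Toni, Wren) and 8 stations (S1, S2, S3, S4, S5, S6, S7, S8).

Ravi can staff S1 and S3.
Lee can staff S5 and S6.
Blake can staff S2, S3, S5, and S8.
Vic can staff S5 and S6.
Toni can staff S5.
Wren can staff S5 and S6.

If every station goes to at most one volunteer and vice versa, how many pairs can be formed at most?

One maximum matching: Ravi-S3, Lee-S5, Blake-S2, Vic-S6.
The set {Lee, Vic, Toni, Wren} has only 2 neighbours ({S5, S6}), so by Hall's theorem at most 4 of the 6 volunteers can be matched.

4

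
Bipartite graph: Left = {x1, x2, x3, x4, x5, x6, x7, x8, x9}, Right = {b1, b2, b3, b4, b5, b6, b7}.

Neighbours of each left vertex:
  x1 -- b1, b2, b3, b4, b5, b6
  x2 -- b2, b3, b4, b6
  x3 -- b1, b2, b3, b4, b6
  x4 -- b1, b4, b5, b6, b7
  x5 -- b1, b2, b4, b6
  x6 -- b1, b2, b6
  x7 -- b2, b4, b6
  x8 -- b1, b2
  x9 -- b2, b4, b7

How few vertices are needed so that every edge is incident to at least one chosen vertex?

7

A maximum matching has 7 edges (e.g. x1–b5, x2–b3, x3–b1, x4–b7, x5–b4, x6–b2, x7–b6).
By König's theorem the minimum vertex cover has the same size. One such cover is {b1, b2, b3, b4, b5, b6, b7}.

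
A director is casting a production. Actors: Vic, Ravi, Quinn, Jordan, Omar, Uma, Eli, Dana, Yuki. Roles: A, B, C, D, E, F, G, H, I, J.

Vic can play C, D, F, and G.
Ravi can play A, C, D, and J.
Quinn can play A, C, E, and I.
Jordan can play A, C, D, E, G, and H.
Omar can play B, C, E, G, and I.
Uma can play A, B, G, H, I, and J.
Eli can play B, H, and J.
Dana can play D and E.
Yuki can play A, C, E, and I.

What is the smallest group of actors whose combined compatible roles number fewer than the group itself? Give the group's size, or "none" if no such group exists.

A matching saturating every actor exists, for instance Vic→F, Ravi→C, Quinn→E, Jordan→A, Omar→G, Uma→J, Eli→B, Dana→D, Yuki→I.
By Hall's marriage theorem, this means |N(S)| ≥ |S| for every subset S, so no violating subset exists.

none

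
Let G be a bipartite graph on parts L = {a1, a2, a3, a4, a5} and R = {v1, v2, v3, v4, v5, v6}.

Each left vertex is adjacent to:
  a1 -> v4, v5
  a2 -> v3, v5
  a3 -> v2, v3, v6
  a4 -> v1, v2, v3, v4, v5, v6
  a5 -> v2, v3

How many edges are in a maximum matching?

5

One maximum matching: a1–v4, a2–v5, a3–v6, a4–v3, a5–v2.
This saturates every left vertex, so 5 is the maximum.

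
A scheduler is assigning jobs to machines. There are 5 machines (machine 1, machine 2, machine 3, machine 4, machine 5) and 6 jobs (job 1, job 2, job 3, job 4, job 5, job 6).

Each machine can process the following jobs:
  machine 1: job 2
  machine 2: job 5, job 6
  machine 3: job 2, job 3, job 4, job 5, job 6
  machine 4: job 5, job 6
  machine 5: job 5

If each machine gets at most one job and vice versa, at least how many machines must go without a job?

A valid assignment of size 4: machine 1→job 2, machine 2→job 5, machine 3→job 4, machine 4→job 6.
The set {machine 2, machine 4, machine 5} has only 2 neighbours ({job 5, job 6}), so by Hall's theorem at most 4 of the 5 machines can be matched.
That matches 4 of the 5, leaving 1 unmatched; no matching can do better.

1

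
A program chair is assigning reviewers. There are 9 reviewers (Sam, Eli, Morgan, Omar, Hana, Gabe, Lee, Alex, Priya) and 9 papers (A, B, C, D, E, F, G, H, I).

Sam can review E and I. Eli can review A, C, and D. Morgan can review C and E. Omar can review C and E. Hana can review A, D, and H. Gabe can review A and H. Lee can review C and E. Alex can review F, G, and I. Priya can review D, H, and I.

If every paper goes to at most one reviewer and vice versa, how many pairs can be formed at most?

7

A valid assignment of size 7: Sam-I, Eli-A, Morgan-C, Omar-E, Hana-D, Gabe-H, Alex-F.
The set {Sam, Eli, Morgan, Omar, Hana, Gabe, Lee, Priya} has only 6 neighbours ({A, C, D, E, H, I}), so by Hall's theorem at most 7 of the 9 reviewers can be matched.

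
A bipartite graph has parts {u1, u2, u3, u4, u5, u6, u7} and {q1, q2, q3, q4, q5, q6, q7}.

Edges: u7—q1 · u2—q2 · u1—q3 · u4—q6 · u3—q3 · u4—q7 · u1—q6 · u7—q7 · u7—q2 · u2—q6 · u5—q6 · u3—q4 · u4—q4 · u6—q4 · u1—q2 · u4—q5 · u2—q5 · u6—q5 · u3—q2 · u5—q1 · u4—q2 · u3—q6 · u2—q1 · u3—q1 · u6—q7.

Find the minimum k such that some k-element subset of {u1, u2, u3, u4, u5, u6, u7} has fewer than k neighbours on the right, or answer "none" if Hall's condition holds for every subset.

none

A matching saturating every left vertex exists, for instance u1→q3, u2→q6, u3→q4, u4→q7, u5→q1, u6→q5, u7→q2.
By Hall's marriage theorem, this means |N(S)| ≥ |S| for every subset S, so no violating subset exists.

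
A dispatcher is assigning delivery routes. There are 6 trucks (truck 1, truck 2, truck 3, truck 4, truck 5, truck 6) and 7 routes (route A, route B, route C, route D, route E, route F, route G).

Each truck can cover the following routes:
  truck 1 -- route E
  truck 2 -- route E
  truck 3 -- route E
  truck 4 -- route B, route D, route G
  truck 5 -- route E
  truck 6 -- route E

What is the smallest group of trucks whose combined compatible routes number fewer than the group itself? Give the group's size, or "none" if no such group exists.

Take S = {truck 1, truck 2}. Its neighbourhood is {route E}, so |N(S)| = 1 < |S| = 2.
No single vertex violates Hall's condition since each has at least one neighbour, so 2 is the minimum.

2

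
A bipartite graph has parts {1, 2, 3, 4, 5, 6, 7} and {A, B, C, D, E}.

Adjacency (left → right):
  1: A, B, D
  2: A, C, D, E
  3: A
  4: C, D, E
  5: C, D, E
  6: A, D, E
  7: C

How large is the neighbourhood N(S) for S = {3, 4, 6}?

4

The union of neighbours of {3, 4, 6} is {A, C, D, E}, which has 4 elements.
Since |N(S)| = 4 ≥ |S| = 3, Hall's condition holds for this subset.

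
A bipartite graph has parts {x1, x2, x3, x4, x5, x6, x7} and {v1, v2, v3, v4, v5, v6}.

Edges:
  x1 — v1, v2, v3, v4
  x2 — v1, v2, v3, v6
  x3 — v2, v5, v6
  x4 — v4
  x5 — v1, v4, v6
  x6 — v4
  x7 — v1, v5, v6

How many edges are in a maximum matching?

A valid assignment of size 6: x1-v2, x2-v3, x3-v5, x4-v4, x5-v1, x7-v6.
The set {x4, x6} has only 1 neighbour ({v4}), so by Hall's theorem at most 6 of the 7 left vertices can be matched.

6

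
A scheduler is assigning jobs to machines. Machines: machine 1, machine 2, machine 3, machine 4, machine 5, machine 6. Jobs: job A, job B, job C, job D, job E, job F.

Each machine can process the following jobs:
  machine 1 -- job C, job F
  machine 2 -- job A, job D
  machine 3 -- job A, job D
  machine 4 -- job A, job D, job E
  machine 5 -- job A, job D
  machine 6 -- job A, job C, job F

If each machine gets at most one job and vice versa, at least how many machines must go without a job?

A valid assignment of size 5: machine 1→job C, machine 2→job D, machine 3→job A, machine 4→job E, machine 6→job F.
The set {machine 2, machine 3, machine 5} has only 2 neighbours ({job A, job D}), so by Hall's theorem at most 5 of the 6 machines can be matched.
That matches 5 of the 6, leaving 1 unmatched; no matching can do better.

1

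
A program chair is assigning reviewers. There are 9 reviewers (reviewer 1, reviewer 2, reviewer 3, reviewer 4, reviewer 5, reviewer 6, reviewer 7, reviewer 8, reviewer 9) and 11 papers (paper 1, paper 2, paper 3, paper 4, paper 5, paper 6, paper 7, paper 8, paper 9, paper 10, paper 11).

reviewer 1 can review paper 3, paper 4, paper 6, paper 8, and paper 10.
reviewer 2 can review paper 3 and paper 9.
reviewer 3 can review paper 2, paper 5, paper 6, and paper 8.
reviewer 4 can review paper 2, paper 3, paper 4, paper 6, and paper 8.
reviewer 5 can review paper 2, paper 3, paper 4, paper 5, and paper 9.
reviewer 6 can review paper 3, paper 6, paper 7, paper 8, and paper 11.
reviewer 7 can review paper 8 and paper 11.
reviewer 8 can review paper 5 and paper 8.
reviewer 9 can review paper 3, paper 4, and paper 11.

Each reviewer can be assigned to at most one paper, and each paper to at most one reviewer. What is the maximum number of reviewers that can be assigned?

9

For example, pair reviewer 1→paper 10, reviewer 2→paper 9, reviewer 3→paper 6, reviewer 4→paper 2, reviewer 5→paper 5, reviewer 6→paper 3, reviewer 7→paper 11, reviewer 8→paper 8, reviewer 9→paper 4.
This saturates every reviewer, so 9 is the maximum.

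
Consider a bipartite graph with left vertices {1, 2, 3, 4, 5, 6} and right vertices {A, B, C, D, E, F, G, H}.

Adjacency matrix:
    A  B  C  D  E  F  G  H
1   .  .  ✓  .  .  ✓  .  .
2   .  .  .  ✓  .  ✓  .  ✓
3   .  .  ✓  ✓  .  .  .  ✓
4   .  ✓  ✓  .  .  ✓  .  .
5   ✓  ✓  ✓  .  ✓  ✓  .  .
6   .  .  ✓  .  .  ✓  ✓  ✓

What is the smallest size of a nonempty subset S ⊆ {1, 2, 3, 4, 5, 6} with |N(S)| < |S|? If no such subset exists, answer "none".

none

A matching saturating every left vertex exists, for instance 1→C, 2→H, 3→D, 4→B, 5→A, 6→F.
By Hall's marriage theorem, this means |N(S)| ≥ |S| for every subset S, so no violating subset exists.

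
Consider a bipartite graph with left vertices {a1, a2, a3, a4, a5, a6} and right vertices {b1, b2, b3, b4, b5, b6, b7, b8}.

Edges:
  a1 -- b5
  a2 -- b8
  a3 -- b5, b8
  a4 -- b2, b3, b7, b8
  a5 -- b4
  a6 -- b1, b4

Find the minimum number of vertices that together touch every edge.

5

{a4, a5, a6, b5, b8} is a vertex cover of size 5: every edge has an endpoint in this set.
No smaller cover exists because a1–b5, a2–b8, a4–b3, a5–b4, a6–b1 is a matching of size 5, and a cover must include an endpoint of each of these disjoint edges (König's theorem).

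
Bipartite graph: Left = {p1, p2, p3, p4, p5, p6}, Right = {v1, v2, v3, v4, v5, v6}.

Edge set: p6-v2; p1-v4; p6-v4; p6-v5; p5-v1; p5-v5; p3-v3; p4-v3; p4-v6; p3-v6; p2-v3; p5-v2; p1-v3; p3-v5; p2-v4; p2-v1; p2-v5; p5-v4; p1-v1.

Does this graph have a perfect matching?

Yes

One maximum matching: p1→v3, p2→v4, p3→v5, p4→v6, p5→v1, p6→v2.
Every left vertex is matched, so this is a perfect matching.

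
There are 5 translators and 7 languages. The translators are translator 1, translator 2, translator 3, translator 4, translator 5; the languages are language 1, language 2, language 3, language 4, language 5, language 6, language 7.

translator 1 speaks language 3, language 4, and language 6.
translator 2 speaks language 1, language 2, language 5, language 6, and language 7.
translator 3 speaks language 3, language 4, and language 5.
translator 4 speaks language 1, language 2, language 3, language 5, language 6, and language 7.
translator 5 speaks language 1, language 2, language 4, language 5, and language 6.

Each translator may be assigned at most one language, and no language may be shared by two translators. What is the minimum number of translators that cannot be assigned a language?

0

For example, pair translator 1-language 4, translator 2-language 6, translator 3-language 3, translator 4-language 7, translator 5-language 2.
All 5 translators are matched, so no larger matching exists.
That matches 5 of the 5, leaving 0 unmatched; no matching can do better.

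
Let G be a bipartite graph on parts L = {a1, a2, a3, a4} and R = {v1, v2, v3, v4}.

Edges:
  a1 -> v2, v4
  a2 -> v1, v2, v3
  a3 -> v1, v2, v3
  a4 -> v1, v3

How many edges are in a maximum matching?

For example, pair a1–v4, a2–v2, a3–v3, a4–v1.
All 4 left vertices are matched, so no larger matching exists.

4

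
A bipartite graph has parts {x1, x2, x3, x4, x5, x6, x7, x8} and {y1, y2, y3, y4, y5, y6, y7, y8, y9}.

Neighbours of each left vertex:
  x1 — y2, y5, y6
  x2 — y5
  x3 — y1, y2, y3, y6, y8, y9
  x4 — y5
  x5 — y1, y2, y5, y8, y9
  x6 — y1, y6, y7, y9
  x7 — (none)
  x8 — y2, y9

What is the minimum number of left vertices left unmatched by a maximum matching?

2

For example, pair x1–y6, x2–y5, x3–y3, x5–y9, x6–y7, x8–y2.
The set {x2, x4, x7} has only 1 neighbour ({y5}), so by Hall's theorem at most 6 of the 8 left vertices can be matched.
That matches 6 of the 8, leaving 2 unmatched; no matching can do better.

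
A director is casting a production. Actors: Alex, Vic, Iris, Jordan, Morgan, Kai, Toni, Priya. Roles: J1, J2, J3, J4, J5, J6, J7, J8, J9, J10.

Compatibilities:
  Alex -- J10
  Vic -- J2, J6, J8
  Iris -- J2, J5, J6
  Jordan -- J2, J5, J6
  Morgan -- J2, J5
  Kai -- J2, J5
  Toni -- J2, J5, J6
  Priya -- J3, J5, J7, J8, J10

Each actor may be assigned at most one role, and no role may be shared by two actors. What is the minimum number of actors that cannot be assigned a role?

2

One maximum matching: Alex-J10, Vic-J8, Iris-J6, Jordan-J2, Morgan-J5, Priya-J7.
The set {Iris, Jordan, Morgan, Kai, Toni} has only 3 neighbours ({J2, J5, J6}), so by Hall's theorem at most 6 of the 8 actors can be matched.
That matches 6 of the 8, leaving 2 unmatched; no matching can do better.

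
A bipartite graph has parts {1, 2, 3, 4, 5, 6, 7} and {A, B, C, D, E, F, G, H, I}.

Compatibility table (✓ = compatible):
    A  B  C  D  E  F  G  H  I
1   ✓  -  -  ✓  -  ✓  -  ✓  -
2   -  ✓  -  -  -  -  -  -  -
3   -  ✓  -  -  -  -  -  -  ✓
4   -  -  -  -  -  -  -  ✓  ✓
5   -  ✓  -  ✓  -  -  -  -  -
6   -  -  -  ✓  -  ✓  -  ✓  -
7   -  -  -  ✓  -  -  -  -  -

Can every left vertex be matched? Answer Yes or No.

No

The set {2, 5, 7} has only 2 neighbours ({B, D}), so by Hall's theorem at most 6 of the 7 left vertices can be matched.
Hence no matching covers every left vertex.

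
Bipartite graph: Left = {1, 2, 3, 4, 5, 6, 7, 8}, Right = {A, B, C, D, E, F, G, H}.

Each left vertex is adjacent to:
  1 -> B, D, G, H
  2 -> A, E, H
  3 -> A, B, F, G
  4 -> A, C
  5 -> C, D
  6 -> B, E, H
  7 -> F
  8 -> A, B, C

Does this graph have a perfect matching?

One maximum matching: 1-D, 2-H, 3-G, 4-A, 5-C, 6-E, 7-F, 8-B.
All 8 left vertices are covered.

Yes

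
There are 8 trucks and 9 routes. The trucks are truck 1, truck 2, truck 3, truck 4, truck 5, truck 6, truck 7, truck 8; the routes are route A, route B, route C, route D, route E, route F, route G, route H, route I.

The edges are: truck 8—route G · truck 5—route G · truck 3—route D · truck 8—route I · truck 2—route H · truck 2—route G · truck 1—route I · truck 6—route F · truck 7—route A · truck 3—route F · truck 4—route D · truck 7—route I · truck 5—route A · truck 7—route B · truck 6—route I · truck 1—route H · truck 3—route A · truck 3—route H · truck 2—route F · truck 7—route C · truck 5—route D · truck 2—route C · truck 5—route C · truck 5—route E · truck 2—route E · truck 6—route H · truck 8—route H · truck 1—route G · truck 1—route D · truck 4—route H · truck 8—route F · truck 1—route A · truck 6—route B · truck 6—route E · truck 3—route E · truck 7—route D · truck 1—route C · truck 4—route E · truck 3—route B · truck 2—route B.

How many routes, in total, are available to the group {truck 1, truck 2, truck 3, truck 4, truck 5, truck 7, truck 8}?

The union of neighbours of {truck 1, truck 2, truck 3, truck 4, truck 5, truck 7, truck 8} is {route A, route B, route C, route D, route E, route F, route G, route H, route I}, which has 9 elements.
Since |N(S)| = 9 ≥ |S| = 7, Hall's condition holds for this subset.

9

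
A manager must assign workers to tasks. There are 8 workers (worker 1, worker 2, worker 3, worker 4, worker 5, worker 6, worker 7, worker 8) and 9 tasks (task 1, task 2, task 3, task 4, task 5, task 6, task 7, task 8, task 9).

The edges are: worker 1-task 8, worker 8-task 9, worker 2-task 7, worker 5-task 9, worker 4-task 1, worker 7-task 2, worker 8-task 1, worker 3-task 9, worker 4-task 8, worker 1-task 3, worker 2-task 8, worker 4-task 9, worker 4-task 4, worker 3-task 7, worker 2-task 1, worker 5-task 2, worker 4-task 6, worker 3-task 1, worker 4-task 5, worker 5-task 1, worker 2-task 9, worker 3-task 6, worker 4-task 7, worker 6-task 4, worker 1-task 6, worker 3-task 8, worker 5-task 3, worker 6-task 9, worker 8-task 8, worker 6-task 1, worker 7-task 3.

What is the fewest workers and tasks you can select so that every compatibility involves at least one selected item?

8

A maximum matching has 8 edges (e.g. worker 1–task 6, worker 2–task 7, worker 3–task 1, worker 4–task 4, worker 5–task 2, worker 6–task 9, worker 7–task 3, worker 8–task 8).
By König's theorem the minimum vertex cover has the same size. One such cover is {worker 1, worker 2, worker 3, worker 4, worker 5, worker 6, worker 7, worker 8}.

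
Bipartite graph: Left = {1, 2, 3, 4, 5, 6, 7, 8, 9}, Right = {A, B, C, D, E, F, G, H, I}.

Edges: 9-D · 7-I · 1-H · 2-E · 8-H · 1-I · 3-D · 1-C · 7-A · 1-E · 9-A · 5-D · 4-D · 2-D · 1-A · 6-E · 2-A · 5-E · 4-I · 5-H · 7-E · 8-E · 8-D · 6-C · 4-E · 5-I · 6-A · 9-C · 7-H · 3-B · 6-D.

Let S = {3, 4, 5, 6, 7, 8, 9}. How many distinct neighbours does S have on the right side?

The union of neighbours of {3, 4, 5, 6, 7, 8, 9} is {A, B, C, D, E, H, I}, which has 7 elements.
Since |N(S)| = 7 ≥ |S| = 7, Hall's condition holds for this subset.

7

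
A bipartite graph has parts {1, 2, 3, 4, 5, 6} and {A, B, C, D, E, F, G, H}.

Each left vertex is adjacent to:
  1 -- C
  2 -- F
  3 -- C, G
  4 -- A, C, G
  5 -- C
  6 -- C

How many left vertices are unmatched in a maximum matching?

2

One maximum matching: 1-C, 2-F, 3-G, 4-A.
The set {1, 5, 6} has only 1 neighbour ({C}), so by Hall's theorem at most 4 of the 6 left vertices can be matched.
That matches 4 of the 6, leaving 2 unmatched; no matching can do better.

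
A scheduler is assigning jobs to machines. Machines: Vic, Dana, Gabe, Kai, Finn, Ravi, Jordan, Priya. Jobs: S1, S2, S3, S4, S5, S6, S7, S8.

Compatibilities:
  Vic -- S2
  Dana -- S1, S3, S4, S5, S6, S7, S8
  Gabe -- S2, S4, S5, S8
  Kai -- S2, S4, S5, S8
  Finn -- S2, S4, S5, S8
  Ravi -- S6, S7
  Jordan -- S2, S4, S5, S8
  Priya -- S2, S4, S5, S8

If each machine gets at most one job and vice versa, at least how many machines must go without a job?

For example, pair Vic–S2, Dana–S6, Gabe–S5, Kai–S8, Finn–S4, Ravi–S7.
The set {Vic, Gabe, Kai, Finn, Jordan, Priya} has only 4 neighbours ({S2, S4, S5, S8}), so by Hall's theorem at most 6 of the 8 machines can be matched.
That matches 6 of the 8, leaving 2 unmatched; no matching can do better.

2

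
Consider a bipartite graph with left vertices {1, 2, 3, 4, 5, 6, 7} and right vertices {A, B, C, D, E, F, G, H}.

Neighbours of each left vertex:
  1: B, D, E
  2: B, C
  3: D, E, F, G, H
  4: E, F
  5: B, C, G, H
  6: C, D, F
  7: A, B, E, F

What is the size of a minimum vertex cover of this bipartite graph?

The 7 edges 1–E, 2–C, 3–H, 4–F, 5–G, 6–D, 7–B form a matching, so any vertex cover needs at least 7 vertices (one per matched edge).
Conversely {1, 2, 3, 4, 5, 6, 7} meets every edge and has exactly 7 vertices, so 7 is optimal.

7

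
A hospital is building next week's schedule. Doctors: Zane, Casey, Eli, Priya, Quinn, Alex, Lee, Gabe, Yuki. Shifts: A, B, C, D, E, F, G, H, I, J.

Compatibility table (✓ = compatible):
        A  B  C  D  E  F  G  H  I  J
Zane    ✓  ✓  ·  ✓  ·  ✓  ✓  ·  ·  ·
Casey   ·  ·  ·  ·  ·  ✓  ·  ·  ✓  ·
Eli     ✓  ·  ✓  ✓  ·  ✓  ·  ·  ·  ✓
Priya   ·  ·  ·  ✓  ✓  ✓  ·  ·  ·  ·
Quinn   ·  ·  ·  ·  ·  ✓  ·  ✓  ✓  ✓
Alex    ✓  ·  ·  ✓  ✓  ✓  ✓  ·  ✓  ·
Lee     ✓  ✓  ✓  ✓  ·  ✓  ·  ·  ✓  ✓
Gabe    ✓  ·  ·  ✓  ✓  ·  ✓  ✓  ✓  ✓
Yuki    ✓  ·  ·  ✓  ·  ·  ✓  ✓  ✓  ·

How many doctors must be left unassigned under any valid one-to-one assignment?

A valid assignment of size 9: Zane→A, Casey→I, Eli→C, Priya→D, Quinn→H, Alex→F, Lee→J, Gabe→E, Yuki→G.
All 9 doctors are matched, so no larger matching exists.
That matches 9 of the 9, leaving 0 unmatched; no matching can do better.

0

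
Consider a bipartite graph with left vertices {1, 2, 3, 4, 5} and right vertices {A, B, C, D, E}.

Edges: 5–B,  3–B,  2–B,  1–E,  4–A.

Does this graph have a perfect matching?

No

The set {2, 3, 5} has only 1 neighbour ({B}), so by Hall's theorem at most 3 of the 5 left vertices can be matched.
Hence no matching covers every left vertex.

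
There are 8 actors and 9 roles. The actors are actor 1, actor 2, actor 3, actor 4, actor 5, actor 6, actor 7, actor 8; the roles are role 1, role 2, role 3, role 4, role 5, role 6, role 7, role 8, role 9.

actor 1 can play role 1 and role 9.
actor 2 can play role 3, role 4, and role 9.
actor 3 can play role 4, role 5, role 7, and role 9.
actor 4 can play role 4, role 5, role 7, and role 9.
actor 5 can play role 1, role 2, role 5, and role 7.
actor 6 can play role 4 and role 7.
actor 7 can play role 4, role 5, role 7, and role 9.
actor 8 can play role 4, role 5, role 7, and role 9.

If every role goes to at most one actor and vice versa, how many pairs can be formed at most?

For example, pair actor 1→role 1, actor 2→role 3, actor 3→role 9, actor 4→role 5, actor 5→role 2, actor 6→role 4, actor 7→role 7.
The set {actor 3, actor 4, actor 6, actor 7, actor 8} has only 4 neighbours ({role 4, role 5, role 7, role 9}), so by Hall's theorem at most 7 of the 8 actors can be matched.

7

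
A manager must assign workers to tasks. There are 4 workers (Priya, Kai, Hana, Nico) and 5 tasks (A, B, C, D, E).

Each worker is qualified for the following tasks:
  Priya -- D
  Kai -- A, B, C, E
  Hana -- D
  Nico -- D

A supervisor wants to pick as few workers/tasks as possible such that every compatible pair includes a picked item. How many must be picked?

The 2 edges Priya–D, Kai–B form a matching, so any vertex cover needs at least 2 vertices (one per matched edge).
Conversely {Kai, D} meets every edge and has exactly 2 vertices, so 2 is optimal.

2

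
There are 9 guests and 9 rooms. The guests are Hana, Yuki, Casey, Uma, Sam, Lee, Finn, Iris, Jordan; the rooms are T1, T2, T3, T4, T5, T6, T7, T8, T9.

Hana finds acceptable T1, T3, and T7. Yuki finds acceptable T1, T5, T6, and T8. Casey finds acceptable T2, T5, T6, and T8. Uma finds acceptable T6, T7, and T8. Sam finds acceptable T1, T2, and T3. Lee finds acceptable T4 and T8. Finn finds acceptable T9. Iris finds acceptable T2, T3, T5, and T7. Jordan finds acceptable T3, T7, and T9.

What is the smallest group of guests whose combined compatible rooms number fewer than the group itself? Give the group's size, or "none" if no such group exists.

none

A matching saturating every guest exists, for instance Hana→T3, Yuki→T1, Casey→T8, Uma→T6, Sam→T2, Lee→T4, Finn→T9, Iris→T5, Jordan→T7.
By Hall's marriage theorem, this means |N(S)| ≥ |S| for every subset S, so no violating subset exists.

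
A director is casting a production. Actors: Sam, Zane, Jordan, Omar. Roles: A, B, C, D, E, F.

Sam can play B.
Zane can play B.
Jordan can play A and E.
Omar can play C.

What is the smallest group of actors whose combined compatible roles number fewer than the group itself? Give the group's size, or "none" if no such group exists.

2

Take S = {Sam, Zane}. Its neighbourhood is {B}, so |N(S)| = 1 < |S| = 2.
No single vertex violates Hall's condition since each has at least one neighbour, so 2 is the minimum.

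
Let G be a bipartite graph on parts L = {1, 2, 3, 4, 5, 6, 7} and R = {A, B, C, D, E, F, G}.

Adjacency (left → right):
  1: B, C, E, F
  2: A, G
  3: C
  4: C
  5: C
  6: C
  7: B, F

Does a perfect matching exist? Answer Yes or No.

No

The set {3, 4, 5, 6} has only 1 neighbour ({C}), so by Hall's theorem at most 4 of the 7 left vertices can be matched.
Hence no matching covers every left vertex.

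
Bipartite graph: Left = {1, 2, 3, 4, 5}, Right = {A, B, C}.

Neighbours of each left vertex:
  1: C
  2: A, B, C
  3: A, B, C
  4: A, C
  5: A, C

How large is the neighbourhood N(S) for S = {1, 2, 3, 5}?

The union of neighbours of {1, 2, 3, 5} is {A, B, C}, which has 3 elements.
Since |N(S)| = 3 < |S| = 4, Hall's condition fails for this subset.

3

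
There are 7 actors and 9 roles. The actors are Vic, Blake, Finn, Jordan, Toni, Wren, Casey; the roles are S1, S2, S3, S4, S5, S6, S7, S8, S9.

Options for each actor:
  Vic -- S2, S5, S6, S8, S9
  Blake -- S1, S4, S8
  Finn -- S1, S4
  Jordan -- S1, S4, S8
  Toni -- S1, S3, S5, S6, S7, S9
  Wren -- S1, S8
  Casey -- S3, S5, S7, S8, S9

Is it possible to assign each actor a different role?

The set {Blake, Finn, Jordan, Wren} has only 3 neighbours ({S1, S4, S8}), so by Hall's theorem at most 6 of the 7 actors can be matched.
Hence no matching covers every actor.

No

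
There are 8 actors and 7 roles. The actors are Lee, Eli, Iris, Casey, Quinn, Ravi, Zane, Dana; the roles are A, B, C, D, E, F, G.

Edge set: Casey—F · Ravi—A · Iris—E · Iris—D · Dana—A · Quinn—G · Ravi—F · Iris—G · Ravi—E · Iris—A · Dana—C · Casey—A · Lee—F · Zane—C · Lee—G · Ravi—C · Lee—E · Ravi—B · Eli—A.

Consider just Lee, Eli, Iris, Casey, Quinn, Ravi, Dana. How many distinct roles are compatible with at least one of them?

7

The union of neighbours of {Lee, Eli, Iris, Casey, Quinn, Ravi, Dana} is {A, B, C, D, E, F, G}, which has 7 elements.
Since |N(S)| = 7 ≥ |S| = 7, Hall's condition holds for this subset.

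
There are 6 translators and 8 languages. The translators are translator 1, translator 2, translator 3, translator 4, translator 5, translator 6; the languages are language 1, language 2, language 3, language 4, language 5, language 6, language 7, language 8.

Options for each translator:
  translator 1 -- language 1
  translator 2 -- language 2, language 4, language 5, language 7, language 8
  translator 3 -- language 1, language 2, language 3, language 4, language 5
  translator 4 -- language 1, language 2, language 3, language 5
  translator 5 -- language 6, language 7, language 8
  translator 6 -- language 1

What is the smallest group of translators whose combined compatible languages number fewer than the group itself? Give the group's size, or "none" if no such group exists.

2

Take S = {translator 1, translator 6}. Its neighbourhood is {language 1}, so |N(S)| = 1 < |S| = 2.
No single vertex violates Hall's condition since each has at least one neighbour, so 2 is the minimum.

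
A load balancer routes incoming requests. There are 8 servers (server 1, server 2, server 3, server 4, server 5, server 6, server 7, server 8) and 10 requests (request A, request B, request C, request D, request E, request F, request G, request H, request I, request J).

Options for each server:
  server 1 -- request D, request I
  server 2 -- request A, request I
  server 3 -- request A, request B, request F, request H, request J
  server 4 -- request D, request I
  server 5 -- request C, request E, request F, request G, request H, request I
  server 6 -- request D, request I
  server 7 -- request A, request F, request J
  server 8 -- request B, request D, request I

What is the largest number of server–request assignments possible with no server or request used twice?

A valid assignment of size 7: server 1–request D, server 2–request A, server 3–request H, server 4–request I, server 5–request E, server 7–request F, server 8–request B.
The set {server 1, server 4, server 6} has only 2 neighbours ({request D, request I}), so by Hall's theorem at most 7 of the 8 servers can be matched.

7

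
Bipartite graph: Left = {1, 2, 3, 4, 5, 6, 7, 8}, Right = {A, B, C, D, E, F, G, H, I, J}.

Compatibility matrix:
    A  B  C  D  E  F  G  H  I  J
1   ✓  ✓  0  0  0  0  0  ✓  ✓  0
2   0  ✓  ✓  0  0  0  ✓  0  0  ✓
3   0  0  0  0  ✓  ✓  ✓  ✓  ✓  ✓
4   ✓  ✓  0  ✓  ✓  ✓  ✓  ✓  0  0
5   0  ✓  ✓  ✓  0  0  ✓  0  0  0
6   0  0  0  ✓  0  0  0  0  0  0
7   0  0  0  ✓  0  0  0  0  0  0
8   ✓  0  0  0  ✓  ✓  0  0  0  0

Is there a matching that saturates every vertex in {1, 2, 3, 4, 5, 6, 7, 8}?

The set {6, 7} has only 1 neighbour ({D}), so by Hall's theorem at most 7 of the 8 left vertices can be matched.
Hence no matching covers every left vertex.

No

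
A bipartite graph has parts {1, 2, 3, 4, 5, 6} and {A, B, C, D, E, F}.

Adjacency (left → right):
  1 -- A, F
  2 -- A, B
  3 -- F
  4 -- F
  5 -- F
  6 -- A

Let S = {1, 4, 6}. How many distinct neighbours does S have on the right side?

The union of neighbours of {1, 4, 6} is {A, F}, which has 2 elements.
Since |N(S)| = 2 < |S| = 3, Hall's condition fails for this subset.

2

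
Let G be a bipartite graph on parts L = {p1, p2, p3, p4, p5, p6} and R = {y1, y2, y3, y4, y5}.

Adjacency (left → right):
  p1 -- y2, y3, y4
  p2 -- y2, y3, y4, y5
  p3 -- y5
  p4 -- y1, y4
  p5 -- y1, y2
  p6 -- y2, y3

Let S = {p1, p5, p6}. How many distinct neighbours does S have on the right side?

The union of neighbours of {p1, p5, p6} is {y1, y2, y3, y4}, which has 4 elements.
Since |N(S)| = 4 ≥ |S| = 3, Hall's condition holds for this subset.

4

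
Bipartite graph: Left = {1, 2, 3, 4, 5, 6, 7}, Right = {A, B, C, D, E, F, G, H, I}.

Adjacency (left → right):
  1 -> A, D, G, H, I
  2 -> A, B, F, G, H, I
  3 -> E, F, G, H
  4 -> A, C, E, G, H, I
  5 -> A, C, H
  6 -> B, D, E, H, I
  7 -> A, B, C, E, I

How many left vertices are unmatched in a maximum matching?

0

A valid assignment of size 7: 1–H, 2–F, 3–E, 4–G, 5–C, 6–B, 7–A.
This saturates every left vertex, so 7 is the maximum.
That matches 7 of the 7, leaving 0 unmatched; no matching can do better.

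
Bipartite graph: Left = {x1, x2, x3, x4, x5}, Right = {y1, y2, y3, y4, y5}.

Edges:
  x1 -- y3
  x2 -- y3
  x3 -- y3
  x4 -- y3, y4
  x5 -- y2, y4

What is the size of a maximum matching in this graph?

One maximum matching: x1–y3, x4–y4, x5–y2.
The set {x1, x2, x3} has only 1 neighbour ({y3}), so by Hall's theorem at most 3 of the 5 left vertices can be matched.

3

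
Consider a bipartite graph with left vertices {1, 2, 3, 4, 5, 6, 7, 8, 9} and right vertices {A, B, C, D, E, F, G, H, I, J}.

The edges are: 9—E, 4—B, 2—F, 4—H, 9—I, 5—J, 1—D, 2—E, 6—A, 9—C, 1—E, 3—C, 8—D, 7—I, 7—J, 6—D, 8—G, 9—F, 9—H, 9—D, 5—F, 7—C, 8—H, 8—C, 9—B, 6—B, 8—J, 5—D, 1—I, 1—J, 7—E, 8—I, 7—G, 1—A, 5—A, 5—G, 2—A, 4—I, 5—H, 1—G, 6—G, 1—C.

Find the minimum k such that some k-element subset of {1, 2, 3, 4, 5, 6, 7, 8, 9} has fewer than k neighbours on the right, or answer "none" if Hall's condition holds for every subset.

none

A matching saturating every left vertex exists, for instance 1→J, 2→F, 3→C, 4→H, 5→A, 6→B, 7→I, 8→G, 9→E.
By Hall's marriage theorem, this means |N(S)| ≥ |S| for every subset S, so no violating subset exists.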